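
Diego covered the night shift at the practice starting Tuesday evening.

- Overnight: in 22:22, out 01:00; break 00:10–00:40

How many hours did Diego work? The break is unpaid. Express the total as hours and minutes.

Overnight: 22:22 → midnight = 1 h 38 min; midnight → 01:00 = 1 h 0 min; span 2 h 38 min; less 30 min break → 2 h 8 min

2 h 8 min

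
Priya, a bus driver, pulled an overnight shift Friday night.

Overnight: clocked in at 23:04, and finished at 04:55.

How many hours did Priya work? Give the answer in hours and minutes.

5 h 51 min

Overnight: 23:04 → midnight = 0 h 56 min; midnight → 04:55 = 4 h 55 min; span 5 h 51 min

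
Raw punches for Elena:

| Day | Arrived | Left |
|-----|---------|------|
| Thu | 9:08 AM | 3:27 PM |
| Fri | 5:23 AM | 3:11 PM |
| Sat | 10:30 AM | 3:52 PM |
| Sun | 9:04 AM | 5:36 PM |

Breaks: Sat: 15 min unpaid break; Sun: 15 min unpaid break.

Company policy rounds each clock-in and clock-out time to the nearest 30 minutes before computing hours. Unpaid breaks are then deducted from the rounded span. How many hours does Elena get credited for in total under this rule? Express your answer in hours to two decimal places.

29.50 hours

Thu: in 9:08 AM→9:00 AM, out 3:27 PM→3:30 PM; 6 h 30 min
Fri: in 5:23 AM→5:30 AM, out 3:11 PM→3:00 PM; 9 h 30 min
Sat: in 10:30 AM→10:30 AM, out 3:52 PM→4:00 PM; 5 h 30 min − 15 min = 5 h 15 min
Sun: in 9:04 AM→9:00 AM, out 5:36 PM→5:30 PM; 8 h 30 min − 15 min = 8 h 15 min
Total credited: 29 h 30 min.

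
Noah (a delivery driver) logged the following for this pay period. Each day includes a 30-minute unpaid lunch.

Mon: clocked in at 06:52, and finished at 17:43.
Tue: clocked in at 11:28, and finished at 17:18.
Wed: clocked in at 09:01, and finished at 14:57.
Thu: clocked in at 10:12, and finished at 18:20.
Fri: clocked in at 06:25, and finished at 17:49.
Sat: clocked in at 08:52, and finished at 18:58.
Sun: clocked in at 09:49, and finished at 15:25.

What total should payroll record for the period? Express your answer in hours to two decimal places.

54.35 hours

Mon: 06:52–17:43 = 10 h 51 min; less 30 min break → 10 h 21 min
Tue: 11:28–17:18 = 5 h 50 min; less 30 min break → 5 h 20 min
Wed: 09:01–14:57 = 5 h 56 min; less 30 min break → 5 h 26 min
Thu: 10:12–18:20 = 8 h 8 min; less 30 min break → 7 h 38 min
Fri: 06:25–17:49 = 11 h 24 min; less 30 min break → 10 h 54 min
Sat: 08:52–18:58 = 10 h 6 min; less 30 min break → 9 h 36 min
Sun: 09:49–15:25 = 5 h 36 min; less 30 min break → 5 h 6 min
Total: 10 h 21 min + 5 h 20 min + 5 h 26 min + 7 h 38 min + 10 h 54 min + 9 h 36 min + 5 h 6 min = 54 h 21 min.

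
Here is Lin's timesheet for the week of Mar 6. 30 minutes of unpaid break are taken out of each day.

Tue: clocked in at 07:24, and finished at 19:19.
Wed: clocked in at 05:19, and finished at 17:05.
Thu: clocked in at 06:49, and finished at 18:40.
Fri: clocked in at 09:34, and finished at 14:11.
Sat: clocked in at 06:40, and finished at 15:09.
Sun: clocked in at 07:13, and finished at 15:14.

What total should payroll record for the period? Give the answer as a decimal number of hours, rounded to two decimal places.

Tue: 07:24–19:19 = 11 h 55 min; less 30 min break → 11 h 25 min
Wed: 05:19–17:05 = 11 h 46 min; less 30 min break → 11 h 16 min
Thu: 06:49–18:40 = 11 h 51 min; less 30 min break → 11 h 21 min
Fri: 09:34–14:11 = 4 h 37 min; less 30 min break → 4 h 7 min
Sat: 06:40–15:09 = 8 h 29 min; less 30 min break → 7 h 59 min
Sun: 07:13–15:14 = 8 h 1 min; less 30 min break → 7 h 31 min
Total: 11 h 25 min + 11 h 16 min + 11 h 21 min + 4 h 7 min + 7 h 59 min + 7 h 31 min = 53 h 39 min.

53.65 hours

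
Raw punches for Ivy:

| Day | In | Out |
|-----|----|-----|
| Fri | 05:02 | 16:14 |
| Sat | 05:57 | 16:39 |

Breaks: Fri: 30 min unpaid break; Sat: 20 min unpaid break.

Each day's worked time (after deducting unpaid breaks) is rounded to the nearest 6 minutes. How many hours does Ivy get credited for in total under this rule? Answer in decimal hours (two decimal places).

Fri: 05:02–16:14 = 11 h 12 min − 30 min = 10 h 42 min → rounds to 10 h 42 min
Sat: 05:57–16:39 = 10 h 42 min − 20 min = 10 h 22 min → rounds to 10 h 24 min
Total credited: 21 h 6 min.

21.10 hours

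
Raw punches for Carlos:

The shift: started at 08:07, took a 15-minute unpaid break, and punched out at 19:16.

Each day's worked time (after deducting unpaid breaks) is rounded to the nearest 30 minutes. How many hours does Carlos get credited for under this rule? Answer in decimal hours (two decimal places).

11.00 hours

The shift: 08:07–19:16 = 11 h 9 min − 15 min = 10 h 54 min → rounds to 11 h 0 min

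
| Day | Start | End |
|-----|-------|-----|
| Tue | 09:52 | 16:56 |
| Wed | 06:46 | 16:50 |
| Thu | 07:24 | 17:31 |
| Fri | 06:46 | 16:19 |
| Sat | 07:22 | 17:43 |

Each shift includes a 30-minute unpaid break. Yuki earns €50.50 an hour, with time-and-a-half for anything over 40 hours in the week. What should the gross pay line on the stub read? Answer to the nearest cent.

Tue: 09:52–16:56 = 7 h 4 min; less 30 min break → 6 h 34 min
Wed: 06:46–16:50 = 10 h 4 min; less 30 min break → 9 h 34 min
Thu: 07:24–17:31 = 10 h 7 min; less 30 min break → 9 h 37 min
Fri: 06:46–16:19 = 9 h 33 min; less 30 min break → 9 h 3 min
Sat: 07:22–17:43 = 10 h 21 min; less 30 min break → 9 h 51 min
Total worked: 44 h 39 min = 2679 min.
Regular 40 h 0 min = 2400 min at €50.50/h; overtime 4 h 39 min = 279 min at €75.75/h.
Pay = (2400 × €50.50 + 279 × €75.75) ÷ 60 = €2372.24.

€2372.24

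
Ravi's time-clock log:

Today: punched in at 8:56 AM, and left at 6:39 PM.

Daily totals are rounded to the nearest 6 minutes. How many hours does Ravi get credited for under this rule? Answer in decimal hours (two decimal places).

Today: 8:56 AM–6:39 PM = 9 h 43 min → rounds to 9 h 42 min

9.70 hours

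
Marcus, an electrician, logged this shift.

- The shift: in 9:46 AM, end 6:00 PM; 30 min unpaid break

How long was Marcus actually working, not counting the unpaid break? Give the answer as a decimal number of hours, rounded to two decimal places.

The shift: 9:46 AM–6:00 PM = 8 h 14 min; less 30 min break → 7 h 44 min

7.73 hours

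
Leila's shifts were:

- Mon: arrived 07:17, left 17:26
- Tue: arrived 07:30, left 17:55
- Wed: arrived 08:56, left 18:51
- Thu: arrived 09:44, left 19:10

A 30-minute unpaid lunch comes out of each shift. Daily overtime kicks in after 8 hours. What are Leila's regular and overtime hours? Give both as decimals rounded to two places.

Mon: 07:17–17:26 = 10 h 9 min; less 30 min break → 9 h 39 min
Tue: 07:30–17:55 = 10 h 25 min; less 30 min break → 9 h 55 min
Wed: 08:56–18:51 = 9 h 55 min; less 30 min break → 9 h 25 min
Thu: 09:44–19:10 = 9 h 26 min; less 30 min break → 8 h 56 min
Mon reg 8 h 0 min / OT 1 h 39 min; Tue reg 8 h 0 min / OT 1 h 55 min; Wed reg 8 h 0 min / OT 1 h 25 min; Thu reg 8 h 0 min / OT 0 h 56 min.
Totals: regular 32 h 0 min, overtime 5 h 55 min.

Regular 32.00 hours, overtime 5.92 hours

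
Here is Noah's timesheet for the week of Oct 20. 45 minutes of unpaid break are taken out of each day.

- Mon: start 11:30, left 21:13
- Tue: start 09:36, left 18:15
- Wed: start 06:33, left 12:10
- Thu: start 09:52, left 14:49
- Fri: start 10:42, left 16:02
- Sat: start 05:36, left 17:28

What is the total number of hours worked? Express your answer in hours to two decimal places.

Mon: 11:30–21:13 = 9 h 43 min; less 45 min break → 8 h 58 min
Tue: 09:36–18:15 = 8 h 39 min; less 45 min break → 7 h 54 min
Wed: 06:33–12:10 = 5 h 37 min; less 45 min break → 4 h 52 min
Thu: 09:52–14:49 = 4 h 57 min; less 45 min break → 4 h 12 min
Fri: 10:42–16:02 = 5 h 20 min; less 45 min break → 4 h 35 min
Sat: 05:36–17:28 = 11 h 52 min; less 45 min break → 11 h 7 min
Total: 8 h 58 min + 7 h 54 min + 4 h 52 min + 4 h 12 min + 4 h 35 min + 11 h 7 min = 41 h 38 min.

41.63 hours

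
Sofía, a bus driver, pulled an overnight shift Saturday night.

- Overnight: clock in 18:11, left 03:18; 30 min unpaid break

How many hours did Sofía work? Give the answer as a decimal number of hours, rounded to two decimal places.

8.62 hours

Overnight: 18:11 → midnight = 5 h 49 min; midnight → 03:18 = 3 h 18 min; span 9 h 7 min; less 30 min break → 8 h 37 min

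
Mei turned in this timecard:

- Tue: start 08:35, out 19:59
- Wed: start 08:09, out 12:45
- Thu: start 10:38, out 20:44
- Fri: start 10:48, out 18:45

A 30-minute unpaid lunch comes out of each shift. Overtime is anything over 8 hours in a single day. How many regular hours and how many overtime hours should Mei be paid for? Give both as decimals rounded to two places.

Tue: 08:35–19:59 = 11 h 24 min; less 30 min break → 10 h 54 min
Wed: 08:09–12:45 = 4 h 36 min; less 30 min break → 4 h 6 min
Thu: 10:38–20:44 = 10 h 6 min; less 30 min break → 9 h 36 min
Fri: 10:48–18:45 = 7 h 57 min; less 30 min break → 7 h 27 min
Tue reg 8 h 0 min / OT 2 h 54 min; Wed reg 4 h 6 min / OT 0 h 0 min; Thu reg 8 h 0 min / OT 1 h 36 min; Fri reg 7 h 27 min / OT 0 h 0 min.
Totals: regular 27 h 33 min, overtime 4 h 30 min.

Regular 27.55 hours, overtime 4.50 hours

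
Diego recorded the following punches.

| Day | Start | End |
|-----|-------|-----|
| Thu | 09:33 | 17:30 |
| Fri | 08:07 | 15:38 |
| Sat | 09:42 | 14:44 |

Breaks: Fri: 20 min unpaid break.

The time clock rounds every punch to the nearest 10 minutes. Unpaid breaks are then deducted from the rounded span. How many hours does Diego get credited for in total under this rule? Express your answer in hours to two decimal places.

Thu: in 09:33→09:30, out 17:30→17:30; 8 h 0 min
Fri: in 08:07→08:10, out 15:38→15:40; 7 h 30 min − 20 min = 7 h 10 min
Sat: in 09:42→09:40, out 14:44→14:40; 5 h 0 min
Total credited: 20 h 10 min.

20.17 hours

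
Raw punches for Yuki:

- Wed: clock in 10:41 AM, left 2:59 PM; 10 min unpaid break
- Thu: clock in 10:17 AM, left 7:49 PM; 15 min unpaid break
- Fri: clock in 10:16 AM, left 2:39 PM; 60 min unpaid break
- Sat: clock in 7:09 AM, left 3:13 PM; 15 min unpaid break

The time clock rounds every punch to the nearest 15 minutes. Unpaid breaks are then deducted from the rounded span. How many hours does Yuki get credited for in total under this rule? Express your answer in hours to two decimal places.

24.58 hours

Wed: in 10:41 AM→10:45 AM, out 2:59 PM→3:00 PM; 4 h 15 min − 10 min = 4 h 5 min
Thu: in 10:17 AM→10:15 AM, out 7:49 PM→7:45 PM; 9 h 30 min − 15 min = 9 h 15 min
Fri: in 10:16 AM→10:15 AM, out 2:39 PM→2:45 PM; 4 h 30 min − 60 min = 3 h 30 min
Sat: in 7:09 AM→7:15 AM, out 3:13 PM→3:15 PM; 8 h 0 min − 15 min = 7 h 45 min
Total credited: 24 h 35 min.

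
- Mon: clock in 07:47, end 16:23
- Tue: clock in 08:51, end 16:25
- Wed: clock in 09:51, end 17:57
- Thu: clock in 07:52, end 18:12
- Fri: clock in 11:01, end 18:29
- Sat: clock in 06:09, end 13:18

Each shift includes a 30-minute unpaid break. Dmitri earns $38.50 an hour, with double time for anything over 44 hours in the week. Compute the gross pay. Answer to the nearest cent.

Mon: 07:47–16:23 = 8 h 36 min; less 30 min break → 8 h 6 min
Tue: 08:51–16:25 = 7 h 34 min; less 30 min break → 7 h 4 min
Wed: 09:51–17:57 = 8 h 6 min; less 30 min break → 7 h 36 min
Thu: 07:52–18:12 = 10 h 20 min; less 30 min break → 9 h 50 min
Fri: 11:01–18:29 = 7 h 28 min; less 30 min break → 6 h 58 min
Sat: 06:09–13:18 = 7 h 9 min; less 30 min break → 6 h 39 min
Total worked: 46 h 13 min = 2773 min.
Regular 44 h 0 min = 2640 min at $38.50/h; overtime 2 h 13 min = 133 min at $77.00/h.
Pay = (2640 × $38.50 + 133 × $77.00) ÷ 60 = $1864.68.

$1864.68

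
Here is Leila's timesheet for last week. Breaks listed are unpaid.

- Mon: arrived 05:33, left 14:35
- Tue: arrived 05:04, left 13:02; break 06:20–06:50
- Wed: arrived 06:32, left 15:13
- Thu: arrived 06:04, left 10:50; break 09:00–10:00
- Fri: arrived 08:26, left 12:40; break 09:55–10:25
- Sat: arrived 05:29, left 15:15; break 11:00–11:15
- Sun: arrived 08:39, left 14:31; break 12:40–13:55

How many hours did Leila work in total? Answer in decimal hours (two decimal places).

Mon: 05:33–14:35 = 9 h 2 min
Tue: 05:04–13:02 = 7 h 58 min; less 30 min break → 7 h 28 min
Wed: 06:32–15:13 = 8 h 41 min
Thu: 06:04–10:50 = 4 h 46 min; less 60 min break → 3 h 46 min
Fri: 08:26–12:40 = 4 h 14 min; less 30 min break → 3 h 44 min
Sat: 05:29–15:15 = 9 h 46 min; less 15 min break → 9 h 31 min
Sun: 08:39–14:31 = 5 h 52 min; less 75 min break → 4 h 37 min
Total: 9 h 2 min + 7 h 28 min + 8 h 41 min + 3 h 46 min + 3 h 44 min + 9 h 31 min + 4 h 37 min = 46 h 49 min.

46.82 hours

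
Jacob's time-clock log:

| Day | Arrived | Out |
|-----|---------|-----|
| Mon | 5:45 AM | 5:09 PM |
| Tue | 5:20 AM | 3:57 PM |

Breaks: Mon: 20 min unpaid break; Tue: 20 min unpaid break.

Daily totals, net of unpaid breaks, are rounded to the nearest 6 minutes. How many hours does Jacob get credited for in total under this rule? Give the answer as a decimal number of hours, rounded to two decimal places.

21.40 hours

Mon: 5:45 AM–5:09 PM = 11 h 24 min − 20 min = 11 h 4 min → rounds to 11 h 6 min
Tue: 5:20 AM–3:57 PM = 10 h 37 min − 20 min = 10 h 17 min → rounds to 10 h 18 min
Total credited: 21 h 24 min.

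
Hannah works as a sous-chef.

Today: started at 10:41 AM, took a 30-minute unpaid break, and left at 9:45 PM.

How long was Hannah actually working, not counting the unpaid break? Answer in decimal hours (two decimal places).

Today: 10:41 AM–9:45 PM = 11 h 4 min; less 30 min break → 10 h 34 min

10.57 hours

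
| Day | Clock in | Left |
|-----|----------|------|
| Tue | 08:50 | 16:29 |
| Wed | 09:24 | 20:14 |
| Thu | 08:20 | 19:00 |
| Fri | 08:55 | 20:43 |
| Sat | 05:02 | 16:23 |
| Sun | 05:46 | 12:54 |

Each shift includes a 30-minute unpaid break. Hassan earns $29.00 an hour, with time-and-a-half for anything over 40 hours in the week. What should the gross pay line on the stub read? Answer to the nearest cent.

Tue: 08:50–16:29 = 7 h 39 min; less 30 min break → 7 h 9 min
Wed: 09:24–20:14 = 10 h 50 min; less 30 min break → 10 h 20 min
Thu: 08:20–19:00 = 10 h 40 min; less 30 min break → 10 h 10 min
Fri: 08:55–20:43 = 11 h 48 min; less 30 min break → 11 h 18 min
Sat: 05:02–16:23 = 11 h 21 min; less 30 min break → 10 h 51 min
Sun: 05:46–12:54 = 7 h 8 min; less 30 min break → 6 h 38 min
Total worked: 56 h 26 min = 3386 min.
Regular 40 h 0 min = 2400 min at $29.00/h; overtime 16 h 26 min = 986 min at $43.50/h.
Pay = (2400 × $29.00 + 986 × $43.50) ÷ 60 = $1874.85.

$1874.85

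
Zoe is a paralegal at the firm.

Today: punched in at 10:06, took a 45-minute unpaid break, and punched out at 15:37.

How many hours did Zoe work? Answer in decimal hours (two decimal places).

4.77 hours

Today: 10:06–15:37 = 5 h 31 min; less 45 min break → 4 h 46 min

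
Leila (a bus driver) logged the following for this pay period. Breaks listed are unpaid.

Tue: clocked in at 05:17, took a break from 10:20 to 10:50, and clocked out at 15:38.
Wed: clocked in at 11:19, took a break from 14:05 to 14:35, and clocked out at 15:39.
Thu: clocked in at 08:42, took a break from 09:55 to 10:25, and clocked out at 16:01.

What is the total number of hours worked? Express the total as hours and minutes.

20 h 30 min

Tue: 05:17–15:38 = 10 h 21 min; less 30 min break → 9 h 51 min
Wed: 11:19–15:39 = 4 h 20 min; less 30 min break → 3 h 50 min
Thu: 08:42–16:01 = 7 h 19 min; less 30 min break → 6 h 49 min
Total: 9 h 51 min + 3 h 50 min + 6 h 49 min = 20 h 30 min.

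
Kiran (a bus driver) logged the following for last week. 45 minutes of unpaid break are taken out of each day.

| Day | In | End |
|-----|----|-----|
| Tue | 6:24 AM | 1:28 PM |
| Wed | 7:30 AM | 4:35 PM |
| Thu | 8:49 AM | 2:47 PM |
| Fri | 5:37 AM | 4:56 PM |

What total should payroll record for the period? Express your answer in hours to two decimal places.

Tue: 6:24 AM–1:28 PM = 7 h 4 min; less 45 min break → 6 h 19 min
Wed: 7:30 AM–4:35 PM = 9 h 5 min; less 45 min break → 8 h 20 min
Thu: 8:49 AM–2:47 PM = 5 h 58 min; less 45 min break → 5 h 13 min
Fri: 5:37 AM–4:56 PM = 11 h 19 min; less 45 min break → 10 h 34 min
Total: 6 h 19 min + 8 h 20 min + 5 h 13 min + 10 h 34 min = 30 h 26 min.

30.43 hours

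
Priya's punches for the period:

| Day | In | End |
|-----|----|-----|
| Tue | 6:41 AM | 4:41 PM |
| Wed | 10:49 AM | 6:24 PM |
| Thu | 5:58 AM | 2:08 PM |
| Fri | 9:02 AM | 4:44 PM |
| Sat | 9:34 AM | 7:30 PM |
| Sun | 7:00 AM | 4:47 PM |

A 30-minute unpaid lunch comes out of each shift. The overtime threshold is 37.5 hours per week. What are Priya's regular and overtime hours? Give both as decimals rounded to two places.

Tue: 6:41 AM–4:41 PM = 10 h 0 min; less 30 min break → 9 h 30 min
Wed: 10:49 AM–6:24 PM = 7 h 35 min; less 30 min break → 7 h 5 min
Thu: 5:58 AM–2:08 PM = 8 h 10 min; less 30 min break → 7 h 40 min
Fri: 9:02 AM–4:44 PM = 7 h 42 min; less 30 min break → 7 h 12 min
Sat: 9:34 AM–7:30 PM = 9 h 56 min; less 30 min break → 9 h 26 min
Sun: 7:00 AM–4:47 PM = 9 h 47 min; less 30 min break → 9 h 17 min
Total worked: 50 h 10 min = 50.17 h.
Threshold 37.5 h → overtime 12 h 40 min, regular 37 h 30 min.

Regular 37.50 hours, overtime 12.67 hours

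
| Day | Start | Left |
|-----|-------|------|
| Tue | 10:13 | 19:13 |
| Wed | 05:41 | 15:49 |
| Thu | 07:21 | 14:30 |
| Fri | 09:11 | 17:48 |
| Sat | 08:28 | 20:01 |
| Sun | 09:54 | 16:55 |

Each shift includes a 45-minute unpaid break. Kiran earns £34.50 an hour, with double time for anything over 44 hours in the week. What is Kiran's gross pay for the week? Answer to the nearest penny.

Tue: 10:13–19:13 = 9 h 0 min; less 45 min break → 8 h 15 min
Wed: 05:41–15:49 = 10 h 8 min; less 45 min break → 9 h 23 min
Thu: 07:21–14:30 = 7 h 9 min; less 45 min break → 6 h 24 min
Fri: 09:11–17:48 = 8 h 37 min; less 45 min break → 7 h 52 min
Sat: 08:28–20:01 = 11 h 33 min; less 45 min break → 10 h 48 min
Sun: 09:54–16:55 = 7 h 1 min; less 45 min break → 6 h 16 min
Total worked: 48 h 58 min = 2938 min.
Regular 44 h 0 min = 2640 min at £34.50/h; overtime 4 h 58 min = 298 min at £69.00/h.
Pay = (2640 × £34.50 + 298 × £69.00) ÷ 60 = £1860.70.

£1860.70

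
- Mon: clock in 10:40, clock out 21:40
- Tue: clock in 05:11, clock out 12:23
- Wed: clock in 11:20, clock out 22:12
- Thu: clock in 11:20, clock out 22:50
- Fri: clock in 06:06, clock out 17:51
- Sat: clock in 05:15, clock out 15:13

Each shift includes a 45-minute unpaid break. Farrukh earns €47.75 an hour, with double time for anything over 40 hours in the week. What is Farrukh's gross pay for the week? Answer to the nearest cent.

Mon: 10:40–21:40 = 11 h 0 min; less 45 min break → 10 h 15 min
Tue: 05:11–12:23 = 7 h 12 min; less 45 min break → 6 h 27 min
Wed: 11:20–22:12 = 10 h 52 min; less 45 min break → 10 h 7 min
Thu: 11:20–22:50 = 11 h 30 min; less 45 min break → 10 h 45 min
Fri: 06:06–17:51 = 11 h 45 min; less 45 min break → 11 h 0 min
Sat: 05:15–15:13 = 9 h 58 min; less 45 min break → 9 h 13 min
Total worked: 57 h 47 min = 3467 min.
Regular 40 h 0 min = 2400 min at €47.75/h; overtime 17 h 47 min = 1067 min at €95.50/h.
Pay = (2400 × €47.75 + 1067 × €95.50) ÷ 60 = €3608.31.

€3608.31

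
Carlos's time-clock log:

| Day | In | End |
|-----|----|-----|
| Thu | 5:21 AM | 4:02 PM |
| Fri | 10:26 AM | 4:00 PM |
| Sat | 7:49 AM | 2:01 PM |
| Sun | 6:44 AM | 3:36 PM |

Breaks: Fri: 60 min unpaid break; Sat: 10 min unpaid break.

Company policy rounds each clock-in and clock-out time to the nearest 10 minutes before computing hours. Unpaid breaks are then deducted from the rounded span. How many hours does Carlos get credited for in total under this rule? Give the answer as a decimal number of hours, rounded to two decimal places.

Thu: in 5:21 AM→5:20 AM, out 4:02 PM→4:00 PM; 10 h 40 min
Fri: in 10:26 AM→10:30 AM, out 4:00 PM→4:00 PM; 5 h 30 min − 60 min = 4 h 30 min
Sat: in 7:49 AM→7:50 AM, out 2:01 PM→2:00 PM; 6 h 10 min − 10 min = 6 h 0 min
Sun: in 6:44 AM→6:40 AM, out 3:36 PM→3:40 PM; 9 h 0 min
Total credited: 30 h 10 min.

30.17 hours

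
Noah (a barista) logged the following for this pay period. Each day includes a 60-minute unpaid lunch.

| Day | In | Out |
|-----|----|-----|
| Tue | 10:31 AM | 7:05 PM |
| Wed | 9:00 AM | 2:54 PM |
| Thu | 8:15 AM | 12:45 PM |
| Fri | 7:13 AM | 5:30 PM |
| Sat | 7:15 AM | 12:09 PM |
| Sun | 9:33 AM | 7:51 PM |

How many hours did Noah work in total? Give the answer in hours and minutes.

Tue: 10:31 AM–7:05 PM = 8 h 34 min; less 60 min break → 7 h 34 min
Wed: 9:00 AM–2:54 PM = 5 h 54 min; less 60 min break → 4 h 54 min
Thu: 8:15 AM–12:45 PM = 4 h 30 min; less 60 min break → 3 h 30 min
Fri: 7:13 AM–5:30 PM = 10 h 17 min; less 60 min break → 9 h 17 min
Sat: 7:15 AM–12:09 PM = 4 h 54 min; less 60 min break → 3 h 54 min
Sun: 9:33 AM–7:51 PM = 10 h 18 min; less 60 min break → 9 h 18 min
Total: 7 h 34 min + 4 h 54 min + 3 h 30 min + 9 h 17 min + 3 h 54 min + 9 h 18 min = 38 h 27 min.

38 h 27 min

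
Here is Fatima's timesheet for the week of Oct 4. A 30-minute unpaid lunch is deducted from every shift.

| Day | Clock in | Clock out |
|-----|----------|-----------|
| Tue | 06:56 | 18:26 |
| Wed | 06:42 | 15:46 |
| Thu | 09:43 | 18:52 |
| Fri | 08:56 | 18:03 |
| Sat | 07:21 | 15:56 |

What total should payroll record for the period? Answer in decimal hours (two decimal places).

Tue: 06:56–18:26 = 11 h 30 min; less 30 min break → 11 h 0 min
Wed: 06:42–15:46 = 9 h 4 min; less 30 min break → 8 h 34 min
Thu: 09:43–18:52 = 9 h 9 min; less 30 min break → 8 h 39 min
Fri: 08:56–18:03 = 9 h 7 min; less 30 min break → 8 h 37 min
Sat: 07:21–15:56 = 8 h 35 min; less 30 min break → 8 h 5 min
Total: 11 h 0 min + 8 h 34 min + 8 h 39 min + 8 h 37 min + 8 h 5 min = 44 h 55 min.

44.92 hours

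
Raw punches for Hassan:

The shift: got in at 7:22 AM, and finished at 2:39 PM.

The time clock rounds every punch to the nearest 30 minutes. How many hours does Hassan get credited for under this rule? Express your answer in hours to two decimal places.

The shift: in 7:22 AM→7:30 AM, out 2:39 PM→2:30 PM; 7 h 0 min

7.00 hours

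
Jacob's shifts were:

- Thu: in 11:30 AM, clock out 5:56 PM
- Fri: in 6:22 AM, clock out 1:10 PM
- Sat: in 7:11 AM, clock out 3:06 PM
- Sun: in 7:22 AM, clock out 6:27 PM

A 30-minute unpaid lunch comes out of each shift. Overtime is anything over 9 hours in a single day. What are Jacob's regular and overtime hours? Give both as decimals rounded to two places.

Thu: 11:30 AM–5:56 PM = 6 h 26 min; less 30 min break → 5 h 56 min
Fri: 6:22 AM–1:10 PM = 6 h 48 min; less 30 min break → 6 h 18 min
Sat: 7:11 AM–3:06 PM = 7 h 55 min; less 30 min break → 7 h 25 min
Sun: 7:22 AM–6:27 PM = 11 h 5 min; less 30 min break → 10 h 35 min
Thu reg 5 h 56 min / OT 0 h 0 min; Fri reg 6 h 18 min / OT 0 h 0 min; Sat reg 7 h 25 min / OT 0 h 0 min; Sun reg 9 h 0 min / OT 1 h 35 min.
Totals: regular 28 h 39 min, overtime 1 h 35 min.

Regular 28.65 hours, overtime 1.58 hours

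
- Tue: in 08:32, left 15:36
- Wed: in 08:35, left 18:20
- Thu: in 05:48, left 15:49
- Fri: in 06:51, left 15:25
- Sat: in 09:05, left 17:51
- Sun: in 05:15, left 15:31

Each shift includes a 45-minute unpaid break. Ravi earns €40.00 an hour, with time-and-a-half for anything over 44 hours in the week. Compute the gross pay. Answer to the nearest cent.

Tue: 08:32–15:36 = 7 h 4 min; less 45 min break → 6 h 19 min
Wed: 08:35–18:20 = 9 h 45 min; less 45 min break → 9 h 0 min
Thu: 05:48–15:49 = 10 h 1 min; less 45 min break → 9 h 16 min
Fri: 06:51–15:25 = 8 h 34 min; less 45 min break → 7 h 49 min
Sat: 09:05–17:51 = 8 h 46 min; less 45 min break → 8 h 1 min
Sun: 05:15–15:31 = 10 h 16 min; less 45 min break → 9 h 31 min
Total worked: 49 h 56 min = 2996 min.
Regular 44 h 0 min = 2640 min at €40.00/h; overtime 5 h 56 min = 356 min at €60.00/h.
Pay = (2640 × €40.00 + 356 × €60.00) ÷ 60 = €2116.00.

€2116.00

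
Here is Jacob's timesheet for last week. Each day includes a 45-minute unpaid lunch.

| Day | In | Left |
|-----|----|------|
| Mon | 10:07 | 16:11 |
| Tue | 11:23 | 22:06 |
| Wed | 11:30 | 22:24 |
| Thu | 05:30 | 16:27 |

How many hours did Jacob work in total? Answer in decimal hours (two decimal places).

Mon: 10:07–16:11 = 6 h 4 min; less 45 min break → 5 h 19 min
Tue: 11:23–22:06 = 10 h 43 min; less 45 min break → 9 h 58 min
Wed: 11:30–22:24 = 10 h 54 min; less 45 min break → 10 h 9 min
Thu: 05:30–16:27 = 10 h 57 min; less 45 min break → 10 h 12 min
Total: 5 h 19 min + 9 h 58 min + 10 h 9 min + 10 h 12 min = 35 h 38 min.

35.63 hours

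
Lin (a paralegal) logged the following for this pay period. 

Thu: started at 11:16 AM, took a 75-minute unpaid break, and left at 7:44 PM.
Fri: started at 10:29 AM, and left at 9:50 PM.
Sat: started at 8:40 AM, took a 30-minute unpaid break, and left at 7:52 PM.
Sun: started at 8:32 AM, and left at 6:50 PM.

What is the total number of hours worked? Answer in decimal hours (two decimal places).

39.57 hours

Thu: 11:16 AM–7:44 PM = 8 h 28 min; less 75 min break → 7 h 13 min
Fri: 10:29 AM–9:50 PM = 11 h 21 min
Sat: 8:40 AM–7:52 PM = 11 h 12 min; less 30 min break → 10 h 42 min
Sun: 8:32 AM–6:50 PM = 10 h 18 min
Total: 7 h 13 min + 11 h 21 min + 10 h 42 min + 10 h 18 min = 39 h 34 min.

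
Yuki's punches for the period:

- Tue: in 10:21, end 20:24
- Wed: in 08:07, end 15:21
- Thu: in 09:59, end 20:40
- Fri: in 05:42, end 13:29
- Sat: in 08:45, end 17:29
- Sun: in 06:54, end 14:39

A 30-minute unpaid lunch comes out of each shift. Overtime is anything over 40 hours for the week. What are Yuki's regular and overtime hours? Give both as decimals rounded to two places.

Tue: 10:21–20:24 = 10 h 3 min; less 30 min break → 9 h 33 min
Wed: 08:07–15:21 = 7 h 14 min; less 30 min break → 6 h 44 min
Thu: 09:59–20:40 = 10 h 41 min; less 30 min break → 10 h 11 min
Fri: 05:42–13:29 = 7 h 47 min; less 30 min break → 7 h 17 min
Sat: 08:45–17:29 = 8 h 44 min; less 30 min break → 8 h 14 min
Sun: 06:54–14:39 = 7 h 45 min; less 30 min break → 7 h 15 min
Total worked: 49 h 14 min = 49.23 h.
Threshold 40 h → overtime 9 h 14 min, regular 40 h 0 min.

Regular 40.00 hours, overtime 9.23 hours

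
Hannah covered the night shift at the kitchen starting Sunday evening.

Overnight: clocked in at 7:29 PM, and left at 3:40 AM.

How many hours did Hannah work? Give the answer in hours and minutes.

8 h 11 min

Overnight: 7:29 PM → midnight = 4 h 31 min; midnight → 3:40 AM = 3 h 40 min; span 8 h 11 min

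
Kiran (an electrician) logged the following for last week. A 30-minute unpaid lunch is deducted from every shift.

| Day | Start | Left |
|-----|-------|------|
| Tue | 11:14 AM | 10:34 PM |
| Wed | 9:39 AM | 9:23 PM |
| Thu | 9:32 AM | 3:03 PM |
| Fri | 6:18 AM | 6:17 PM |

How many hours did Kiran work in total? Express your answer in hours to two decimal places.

Tue: 11:14 AM–10:34 PM = 11 h 20 min; less 30 min break → 10 h 50 min
Wed: 9:39 AM–9:23 PM = 11 h 44 min; less 30 min break → 11 h 14 min
Thu: 9:32 AM–3:03 PM = 5 h 31 min; less 30 min break → 5 h 1 min
Fri: 6:18 AM–6:17 PM = 11 h 59 min; less 30 min break → 11 h 29 min
Total: 10 h 50 min + 11 h 14 min + 5 h 1 min + 11 h 29 min = 38 h 34 min.

38.57 hours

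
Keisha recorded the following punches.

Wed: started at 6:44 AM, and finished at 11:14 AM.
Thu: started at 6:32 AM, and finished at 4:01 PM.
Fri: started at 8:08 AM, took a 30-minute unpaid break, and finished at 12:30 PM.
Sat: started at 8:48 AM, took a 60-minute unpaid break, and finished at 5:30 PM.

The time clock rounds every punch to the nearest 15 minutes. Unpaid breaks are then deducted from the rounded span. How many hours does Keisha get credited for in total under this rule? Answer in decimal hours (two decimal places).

25.50 hours

Wed: in 6:44 AM→6:45 AM, out 11:14 AM→11:15 AM; 4 h 30 min
Thu: in 6:32 AM→6:30 AM, out 4:01 PM→4:00 PM; 9 h 30 min
Fri: in 8:08 AM→8:15 AM, out 12:30 PM→12:30 PM; 4 h 15 min − 30 min = 3 h 45 min
Sat: in 8:48 AM→8:45 AM, out 5:30 PM→5:30 PM; 8 h 45 min − 60 min = 7 h 45 min
Total credited: 25 h 30 min.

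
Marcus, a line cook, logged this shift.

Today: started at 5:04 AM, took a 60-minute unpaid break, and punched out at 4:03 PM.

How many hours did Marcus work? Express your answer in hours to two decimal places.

Today: 5:04 AM–4:03 PM = 10 h 59 min; less 60 min break → 9 h 59 min

9.98 hours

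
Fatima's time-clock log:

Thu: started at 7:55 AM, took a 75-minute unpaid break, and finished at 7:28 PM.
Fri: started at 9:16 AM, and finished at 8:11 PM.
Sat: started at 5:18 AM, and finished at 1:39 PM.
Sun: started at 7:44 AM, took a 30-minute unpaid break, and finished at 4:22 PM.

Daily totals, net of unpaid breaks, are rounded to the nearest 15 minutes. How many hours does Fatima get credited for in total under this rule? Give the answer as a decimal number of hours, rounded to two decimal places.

37.75 hours

Thu: 7:55 AM–7:28 PM = 11 h 33 min − 75 min = 10 h 18 min → rounds to 10 h 15 min
Fri: 9:16 AM–8:11 PM = 10 h 55 min → rounds to 11 h 0 min
Sat: 5:18 AM–1:39 PM = 8 h 21 min → rounds to 8 h 15 min
Sun: 7:44 AM–4:22 PM = 8 h 38 min − 30 min = 8 h 8 min → rounds to 8 h 15 min
Total credited: 37 h 45 min.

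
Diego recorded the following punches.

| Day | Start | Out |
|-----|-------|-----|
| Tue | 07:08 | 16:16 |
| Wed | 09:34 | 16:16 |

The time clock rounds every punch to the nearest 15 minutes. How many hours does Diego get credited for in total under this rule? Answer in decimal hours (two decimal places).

15.75 hours

Tue: in 07:08→07:15, out 16:16→16:15; 9 h 0 min
Wed: in 09:34→09:30, out 16:16→16:15; 6 h 45 min
Total credited: 15 h 45 min.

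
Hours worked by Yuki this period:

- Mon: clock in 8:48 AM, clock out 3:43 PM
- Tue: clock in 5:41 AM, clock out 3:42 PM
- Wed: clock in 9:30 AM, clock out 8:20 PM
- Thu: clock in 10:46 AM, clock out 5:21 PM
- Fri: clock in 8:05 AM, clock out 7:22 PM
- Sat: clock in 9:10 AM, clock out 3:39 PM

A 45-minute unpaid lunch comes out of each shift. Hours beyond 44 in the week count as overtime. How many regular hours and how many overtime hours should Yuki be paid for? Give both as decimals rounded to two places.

Mon: 8:48 AM–3:43 PM = 6 h 55 min; less 45 min break → 6 h 10 min
Tue: 5:41 AM–3:42 PM = 10 h 1 min; less 45 min break → 9 h 16 min
Wed: 9:30 AM–8:20 PM = 10 h 50 min; less 45 min break → 10 h 5 min
Thu: 10:46 AM–5:21 PM = 6 h 35 min; less 45 min break → 5 h 50 min
Fri: 8:05 AM–7:22 PM = 11 h 17 min; less 45 min break → 10 h 32 min
Sat: 9:10 AM–3:39 PM = 6 h 29 min; less 45 min break → 5 h 44 min
Total worked: 47 h 37 min = 47.62 h.
Threshold 44 h → overtime 3 h 37 min, regular 44 h 0 min.

Regular 44.00 hours, overtime 3.62 hours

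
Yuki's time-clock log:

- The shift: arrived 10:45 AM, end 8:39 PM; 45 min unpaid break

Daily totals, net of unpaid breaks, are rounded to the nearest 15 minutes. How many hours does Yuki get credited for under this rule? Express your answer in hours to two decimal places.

9.25 hours

The shift: 10:45 AM–8:39 PM = 9 h 54 min − 45 min = 9 h 9 min → rounds to 9 h 15 min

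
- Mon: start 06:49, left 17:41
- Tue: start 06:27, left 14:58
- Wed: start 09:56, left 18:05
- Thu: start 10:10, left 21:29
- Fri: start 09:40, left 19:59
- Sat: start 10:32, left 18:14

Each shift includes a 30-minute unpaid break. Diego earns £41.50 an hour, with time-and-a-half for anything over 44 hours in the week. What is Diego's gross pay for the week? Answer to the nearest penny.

Mon: 06:49–17:41 = 10 h 52 min; less 30 min break → 10 h 22 min
Tue: 06:27–14:58 = 8 h 31 min; less 30 min break → 8 h 1 min
Wed: 09:56–18:05 = 8 h 9 min; less 30 min break → 7 h 39 min
Thu: 10:10–21:29 = 11 h 19 min; less 30 min break → 10 h 49 min
Fri: 09:40–19:59 = 10 h 19 min; less 30 min break → 9 h 49 min
Sat: 10:32–18:14 = 7 h 42 min; less 30 min break → 7 h 12 min
Total worked: 53 h 52 min = 3232 min.
Regular 44 h 0 min = 2640 min at £41.50/h; overtime 9 h 52 min = 592 min at £62.25/h.
Pay = (2640 × £41.50 + 592 × £62.25) ÷ 60 = £2440.20.

£2440.20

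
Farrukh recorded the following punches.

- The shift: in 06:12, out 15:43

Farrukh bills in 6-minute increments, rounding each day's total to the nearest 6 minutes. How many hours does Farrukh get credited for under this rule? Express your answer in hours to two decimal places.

9.50 hours

The shift: 06:12–15:43 = 9 h 31 min → rounds to 9 h 30 min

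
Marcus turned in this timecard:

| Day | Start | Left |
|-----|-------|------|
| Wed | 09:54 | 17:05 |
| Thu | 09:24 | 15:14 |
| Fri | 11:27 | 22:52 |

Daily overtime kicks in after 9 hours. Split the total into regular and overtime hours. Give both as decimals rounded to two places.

Wed: 09:54–17:05 = 7 h 11 min
Thu: 09:24–15:14 = 5 h 50 min
Fri: 11:27–22:52 = 11 h 25 min
Wed reg 7 h 11 min / OT 0 h 0 min; Thu reg 5 h 50 min / OT 0 h 0 min; Fri reg 9 h 0 min / OT 2 h 25 min.
Totals: regular 22 h 1 min, overtime 2 h 25 min.

Regular 22.02 hours, overtime 2.42 hours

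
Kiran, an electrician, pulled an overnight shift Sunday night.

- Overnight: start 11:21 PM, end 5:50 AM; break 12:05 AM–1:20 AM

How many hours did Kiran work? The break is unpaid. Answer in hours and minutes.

Overnight: 11:21 PM → midnight = 0 h 39 min; midnight → 5:50 AM = 5 h 50 min; span 6 h 29 min; less 75 min break → 5 h 14 min

5 h 14 min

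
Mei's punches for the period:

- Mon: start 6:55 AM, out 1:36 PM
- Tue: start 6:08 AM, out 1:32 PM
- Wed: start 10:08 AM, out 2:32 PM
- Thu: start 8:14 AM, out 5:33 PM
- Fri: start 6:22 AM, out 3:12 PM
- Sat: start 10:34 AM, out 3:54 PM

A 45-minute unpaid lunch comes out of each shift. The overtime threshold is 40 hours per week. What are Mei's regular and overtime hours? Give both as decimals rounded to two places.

Mon: 6:55 AM–1:36 PM = 6 h 41 min; less 45 min break → 5 h 56 min
Tue: 6:08 AM–1:32 PM = 7 h 24 min; less 45 min break → 6 h 39 min
Wed: 10:08 AM–2:32 PM = 4 h 24 min; less 45 min break → 3 h 39 min
Thu: 8:14 AM–5:33 PM = 9 h 19 min; less 45 min break → 8 h 34 min
Fri: 6:22 AM–3:12 PM = 8 h 50 min; less 45 min break → 8 h 5 min
Sat: 10:34 AM–3:54 PM = 5 h 20 min; less 45 min break → 4 h 35 min
Total worked: 37 h 28 min = 37.47 h.
Threshold 40 h → overtime 0 h 0 min, regular 37 h 28 min.

Regular 37.47 hours, overtime 0.00 hours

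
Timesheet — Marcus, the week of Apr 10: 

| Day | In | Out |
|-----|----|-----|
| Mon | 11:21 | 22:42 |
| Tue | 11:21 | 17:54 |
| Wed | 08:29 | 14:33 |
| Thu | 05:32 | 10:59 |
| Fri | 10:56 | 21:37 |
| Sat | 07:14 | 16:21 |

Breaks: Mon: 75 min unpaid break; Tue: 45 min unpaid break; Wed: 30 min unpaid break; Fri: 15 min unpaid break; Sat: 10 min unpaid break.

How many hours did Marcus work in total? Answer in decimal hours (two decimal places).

46.30 hours

Mon: 11:21–22:42 = 11 h 21 min; less 75 min break → 10 h 6 min
Tue: 11:21–17:54 = 6 h 33 min; less 45 min break → 5 h 48 min
Wed: 08:29–14:33 = 6 h 4 min; less 30 min break → 5 h 34 min
Thu: 05:32–10:59 = 5 h 27 min
Fri: 10:56–21:37 = 10 h 41 min; less 15 min break → 10 h 26 min
Sat: 07:14–16:21 = 9 h 7 min; less 10 min break → 8 h 57 min
Total: 10 h 6 min + 5 h 48 min + 5 h 34 min + 5 h 27 min + 10 h 26 min + 8 h 57 min = 46 h 18 min.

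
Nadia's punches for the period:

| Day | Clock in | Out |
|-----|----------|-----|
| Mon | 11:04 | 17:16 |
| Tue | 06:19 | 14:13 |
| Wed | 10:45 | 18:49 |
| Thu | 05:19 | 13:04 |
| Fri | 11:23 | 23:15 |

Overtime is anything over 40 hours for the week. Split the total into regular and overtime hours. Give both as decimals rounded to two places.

Mon: 11:04–17:16 = 6 h 12 min
Tue: 06:19–14:13 = 7 h 54 min
Wed: 10:45–18:49 = 8 h 4 min
Thu: 05:19–13:04 = 7 h 45 min
Fri: 11:23–23:15 = 11 h 52 min
Total worked: 41 h 47 min = 41.78 h.
Threshold 40 h → overtime 1 h 47 min, regular 40 h 0 min.

Regular 40.00 hours, overtime 1.78 hours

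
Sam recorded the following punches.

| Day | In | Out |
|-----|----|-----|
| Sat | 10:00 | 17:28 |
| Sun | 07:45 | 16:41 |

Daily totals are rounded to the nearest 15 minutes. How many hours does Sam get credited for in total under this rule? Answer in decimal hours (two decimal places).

Sat: 10:00–17:28 = 7 h 28 min → rounds to 7 h 30 min
Sun: 07:45–16:41 = 8 h 56 min → rounds to 9 h 0 min
Total credited: 16 h 30 min.

16.50 hours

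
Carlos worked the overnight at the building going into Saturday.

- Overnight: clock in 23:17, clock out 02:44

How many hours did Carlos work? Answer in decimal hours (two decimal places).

3.45 hours

Overnight: 23:17 → midnight = 0 h 43 min; midnight → 02:44 = 2 h 44 min; span 3 h 27 min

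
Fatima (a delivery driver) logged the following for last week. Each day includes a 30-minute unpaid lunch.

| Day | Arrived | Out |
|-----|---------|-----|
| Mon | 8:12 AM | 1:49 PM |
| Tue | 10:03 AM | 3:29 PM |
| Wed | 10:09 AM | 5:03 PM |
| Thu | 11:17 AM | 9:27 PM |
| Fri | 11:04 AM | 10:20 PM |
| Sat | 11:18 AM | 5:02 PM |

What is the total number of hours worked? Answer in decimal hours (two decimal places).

42.12 hours

Mon: 8:12 AM–1:49 PM = 5 h 37 min; less 30 min break → 5 h 7 min
Tue: 10:03 AM–3:29 PM = 5 h 26 min; less 30 min break → 4 h 56 min
Wed: 10:09 AM–5:03 PM = 6 h 54 min; less 30 min break → 6 h 24 min
Thu: 11:17 AM–9:27 PM = 10 h 10 min; less 30 min break → 9 h 40 min
Fri: 11:04 AM–10:20 PM = 11 h 16 min; less 30 min break → 10 h 46 min
Sat: 11:18 AM–5:02 PM = 5 h 44 min; less 30 min break → 5 h 14 min
Total: 5 h 7 min + 4 h 56 min + 6 h 24 min + 9 h 40 min + 10 h 46 min + 5 h 14 min = 42 h 7 min.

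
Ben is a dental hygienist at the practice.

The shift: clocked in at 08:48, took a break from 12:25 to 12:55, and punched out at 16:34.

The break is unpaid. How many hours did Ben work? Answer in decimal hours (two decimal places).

7.27 hours

The shift: 08:48–16:34 = 7 h 46 min; less 30 min break → 7 h 16 min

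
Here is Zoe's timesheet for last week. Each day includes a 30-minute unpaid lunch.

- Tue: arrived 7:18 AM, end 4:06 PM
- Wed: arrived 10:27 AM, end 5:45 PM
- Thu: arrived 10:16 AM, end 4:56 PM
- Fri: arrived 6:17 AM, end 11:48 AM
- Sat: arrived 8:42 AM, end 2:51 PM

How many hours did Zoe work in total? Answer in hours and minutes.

Tue: 7:18 AM–4:06 PM = 8 h 48 min; less 30 min break → 8 h 18 min
Wed: 10:27 AM–5:45 PM = 7 h 18 min; less 30 min break → 6 h 48 min
Thu: 10:16 AM–4:56 PM = 6 h 40 min; less 30 min break → 6 h 10 min
Fri: 6:17 AM–11:48 AM = 5 h 31 min; less 30 min break → 5 h 1 min
Sat: 8:42 AM–2:51 PM = 6 h 9 min; less 30 min break → 5 h 39 min
Total: 8 h 18 min + 6 h 48 min + 6 h 10 min + 5 h 1 min + 5 h 39 min = 31 h 56 min.

31 h 56 min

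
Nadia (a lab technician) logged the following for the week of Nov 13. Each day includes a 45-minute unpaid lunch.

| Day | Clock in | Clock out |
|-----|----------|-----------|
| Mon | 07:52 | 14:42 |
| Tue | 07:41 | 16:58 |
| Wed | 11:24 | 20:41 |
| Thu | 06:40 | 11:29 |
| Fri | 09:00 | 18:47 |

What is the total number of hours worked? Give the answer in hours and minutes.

36 h 15 min

Mon: 07:52–14:42 = 6 h 50 min; less 45 min break → 6 h 5 min
Tue: 07:41–16:58 = 9 h 17 min; less 45 min break → 8 h 32 min
Wed: 11:24–20:41 = 9 h 17 min; less 45 min break → 8 h 32 min
Thu: 06:40–11:29 = 4 h 49 min; less 45 min break → 4 h 4 min
Fri: 09:00–18:47 = 9 h 47 min; less 45 min break → 9 h 2 min
Total: 6 h 5 min + 8 h 32 min + 8 h 32 min + 4 h 4 min + 9 h 2 min = 36 h 15 min.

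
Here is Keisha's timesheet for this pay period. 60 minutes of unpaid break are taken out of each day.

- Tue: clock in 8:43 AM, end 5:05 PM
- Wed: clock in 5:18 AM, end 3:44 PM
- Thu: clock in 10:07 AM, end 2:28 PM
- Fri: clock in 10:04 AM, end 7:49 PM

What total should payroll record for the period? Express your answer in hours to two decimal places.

Tue: 8:43 AM–5:05 PM = 8 h 22 min; less 60 min break → 7 h 22 min
Wed: 5:18 AM–3:44 PM = 10 h 26 min; less 60 min break → 9 h 26 min
Thu: 10:07 AM–2:28 PM = 4 h 21 min; less 60 min break → 3 h 21 min
Fri: 10:04 AM–7:49 PM = 9 h 45 min; less 60 min break → 8 h 45 min
Total: 7 h 22 min + 9 h 26 min + 3 h 21 min + 8 h 45 min = 28 h 54 min.

28.90 hours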